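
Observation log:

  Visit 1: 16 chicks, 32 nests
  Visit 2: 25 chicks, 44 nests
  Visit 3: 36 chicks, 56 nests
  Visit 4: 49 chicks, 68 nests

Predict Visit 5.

64 chicks, 80 nests

Chicks goes 16, 25, 36, 49 → 64 (perfect squares: 4², 5², 6², …).
Nests: +12 each step, so 32, 44, 56, 68 → 80.
So the next row is 64 chicks, 80 nests.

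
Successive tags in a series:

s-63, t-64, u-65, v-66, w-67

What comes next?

x-68

For the letter, letters move forward 1 place in the alphabet: s, t, u, v, w → x.
Second component goes 63, 64, 65, 66, 67 → 68 (+1 each step).
Putting it together: x-68.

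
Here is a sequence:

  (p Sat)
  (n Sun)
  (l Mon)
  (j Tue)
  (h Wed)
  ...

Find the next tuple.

(f Thu)

Letter: letters move back 2 places in the alphabet, so p, n, l, j, h → f.
For the day, runs through the weekdays Mon→Sun: Sat, Sun, Mon, Tue, Wed → Thu.
Putting it together: (f Thu).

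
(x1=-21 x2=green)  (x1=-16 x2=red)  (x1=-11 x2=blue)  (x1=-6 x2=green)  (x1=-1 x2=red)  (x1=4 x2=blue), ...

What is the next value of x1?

9

X1: +5 each step; -21, -16, -11, -6, -1, 4 → 9.
X2 goes green, red, blue, green, red, blue → green (repeats green → red → blue).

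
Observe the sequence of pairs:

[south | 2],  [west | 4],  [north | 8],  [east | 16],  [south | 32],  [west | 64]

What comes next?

Direction: south, west, north, east, south, west → north (repeats south → west → north → east).
For the second value, ×2 each step: 2, 4, 8, 16, 32, 64 → 128.
Putting it together: [north | 128].

[north | 128]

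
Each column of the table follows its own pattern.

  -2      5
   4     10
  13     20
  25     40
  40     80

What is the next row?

First component: differences are 6, 9, 12, … (increasing by 3 each time); -2, 4, 13, 25, 40 → 58.
Second component: ×2 each step; 5, 10, 20, 40, 80 → 160.
So the next row is 58  160.

58  160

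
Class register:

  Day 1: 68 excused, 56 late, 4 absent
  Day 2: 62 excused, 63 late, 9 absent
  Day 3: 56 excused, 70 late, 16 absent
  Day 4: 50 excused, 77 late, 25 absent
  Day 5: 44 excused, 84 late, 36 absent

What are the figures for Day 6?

Excused goes 68, 62, 56, 50, 44 → 38 (−6 each step).
Late goes 56, 63, 70, 77, 84 → 91 (+7 each step).
Absent goes 4, 9, 16, 25, 36 → 49 (differences are 5, 7, 9, … (increasing by 2 each time)).
Putting it together: 38 excused, 91 late, 49 absent.

38 excused, 91 late, 49 absent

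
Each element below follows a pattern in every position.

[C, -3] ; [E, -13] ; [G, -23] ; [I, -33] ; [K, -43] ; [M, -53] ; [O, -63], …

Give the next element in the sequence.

For the letter, letters move forward 2 places in the alphabet: C, E, G, I, K, M, O → Q.
Second slot: −10 each step; -3, -13, -23, -33, -43, -53, -63 → -73.
So the next element is [Q, -73].

[Q, -73]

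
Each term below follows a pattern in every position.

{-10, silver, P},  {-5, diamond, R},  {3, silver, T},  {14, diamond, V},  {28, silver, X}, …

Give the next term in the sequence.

{45, diamond, Z}

First part goes -10, -5, 3, 14, 28 → 45 (differences are 5, 8, 11, … (increasing by 3 each time)).
Rank: alternates silver ↔ diamond, so silver, diamond, silver, diamond, silver → diamond.
Letter — letters move forward 2 places in the alphabet: P, R, T, V, X → Z.
So the next term is {45, diamond, Z}.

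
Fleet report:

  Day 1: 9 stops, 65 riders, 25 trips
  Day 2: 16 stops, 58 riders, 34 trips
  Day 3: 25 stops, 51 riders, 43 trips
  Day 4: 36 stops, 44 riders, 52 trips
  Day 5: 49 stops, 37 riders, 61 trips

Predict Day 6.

Stops goes 9, 16, 25, 36, 49 → 64 (perfect squares: 3², 4², 5², …).
Riders goes 65, 58, 51, 44, 37 → 30 (−7 each step).
Trips — +9 each step: 25, 34, 43, 52, 61 → 70.
So the next record is 64 stops, 30 riders, 70 trips.

64 stops, 30 riders, 70 trips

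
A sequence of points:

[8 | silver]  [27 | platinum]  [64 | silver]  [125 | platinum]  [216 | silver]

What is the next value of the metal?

Metal: alternates silver ↔ platinum; silver, platinum, silver, platinum, silver → platinum.

platinum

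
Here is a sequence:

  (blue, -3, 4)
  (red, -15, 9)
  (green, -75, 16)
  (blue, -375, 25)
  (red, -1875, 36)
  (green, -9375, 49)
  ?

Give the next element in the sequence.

Colour: repeats blue → red → green, so blue, red, green, blue, red, green → blue.
Second entry — ×5 each step: -3, -15, -75, -375, -1875, -9375 → -46875.
Third entry goes 4, 9, 16, 25, 36, 49 → 64 (perfect squares: 2², 3², 4², …).
Combining the parts gives (blue, -46875, 64).

(blue, -46875, 64)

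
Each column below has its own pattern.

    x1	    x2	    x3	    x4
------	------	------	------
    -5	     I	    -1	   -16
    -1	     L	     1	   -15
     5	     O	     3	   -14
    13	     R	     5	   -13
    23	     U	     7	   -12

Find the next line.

Column x1: differences are 4, 6, 8, … (increasing by 2 each time), so -5, -1, 5, 13, 23 → 35.
Column x2: letters move forward 3 places in the alphabet; I, L, O, R, U → X.
For the column x3, +2 each step: -1, 1, 3, 5, 7 → 9.
Column x4: +1 each step; -16, -15, -14, -13, -12 → -11.
So the next line is 35  X  9  -11.

35  X  9  -11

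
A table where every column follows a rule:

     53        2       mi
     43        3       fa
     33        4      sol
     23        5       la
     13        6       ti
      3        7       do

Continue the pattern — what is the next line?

First component goes 53, 43, 33, 23, 13, 3 → -7 (−10 each step).
Second component: +1 each step, so 2, 3, 4, 5, 6, 7 → 8.
Note: mi, fa, sol, la, ti, do → re (runs through the solfège scale do→ti).
Combining the parts gives -7  8  re.

-7  8  re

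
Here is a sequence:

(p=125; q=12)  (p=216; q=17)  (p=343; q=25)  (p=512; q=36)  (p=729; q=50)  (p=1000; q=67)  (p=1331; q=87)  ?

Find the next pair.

P — perfect cubes: 5³, 6³, 7³, …: 125, 216, 343, 512, 729, 1000, 1331 → 1728.
Q — differences are 5, 8, 11, … (increasing by 3 each time): 12, 17, 25, 36, 50, 67, 87 → 110.
Combining the parts gives (p=1728; q=110).

(p=1728; q=110)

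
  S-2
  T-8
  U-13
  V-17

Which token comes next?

Letter: S, T, U, V → W (letters move forward 1 place in the alphabet).
Second component goes 2, 8, 13, 17 → 20 (differences are 6, 5, 4, … (decreasing by 1 each time)).
So the next token is W-20.

W-20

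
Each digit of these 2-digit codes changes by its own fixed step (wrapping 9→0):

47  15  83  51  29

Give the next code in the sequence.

97

First digit: −3 each step, mod 10; 4, 1, 8, 5, 2 → 9.
Second digit goes 7, 5, 3, 1, 9 → 7 (−2 each step, mod 10).
So the next code is 97.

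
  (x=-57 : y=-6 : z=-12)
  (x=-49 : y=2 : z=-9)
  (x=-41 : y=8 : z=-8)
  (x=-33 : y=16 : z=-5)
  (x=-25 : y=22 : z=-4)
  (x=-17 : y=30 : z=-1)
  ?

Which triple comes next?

(x=-9 : y=36 : z=0)

For the x, +8 each step: -57, -49, -41, -33, -25, -17 → -9.
For the y, alternating steps +8, +6, +8, +6, …: -6, 2, 8, 16, 22, 30 → 36.
Z: -12, -9, -8, -5, -4, -1 → 0 (alternating steps +3, +1, +3, +1, …).
Combining the parts gives (x=-9 : y=36 : z=0).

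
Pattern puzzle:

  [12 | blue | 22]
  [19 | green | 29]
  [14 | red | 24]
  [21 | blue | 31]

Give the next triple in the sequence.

First component: alternating steps +7, −5, +7, −5, …, so 12, 19, 14, 21 → 16.
Colour: blue, green, red, blue → green (repeats blue → green → red).
Third component goes 22, 29, 24, 31 → 26 (always 10 more than the first component).
Combining the parts gives [16 | green | 26].

[16 | green | 26]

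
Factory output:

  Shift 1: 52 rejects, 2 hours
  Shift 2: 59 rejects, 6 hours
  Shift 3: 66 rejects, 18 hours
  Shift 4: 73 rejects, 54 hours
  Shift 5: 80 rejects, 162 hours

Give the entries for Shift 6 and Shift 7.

Rejects goes 52, 59, 66, 73, 80 → 87 → 94 (+7 each step).
Hours: ×3 each step, so 2, 6, 18, 54, 162 → 486 → 1458.
Putting the parts together: 87 rejects, 486 hours and then 94 rejects, 1458 hours.

87 rejects, 486 hours; 94 rejects, 1458 hours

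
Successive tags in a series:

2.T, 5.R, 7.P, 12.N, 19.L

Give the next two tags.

31.J, 50.H

First component: each term is the sum of the two before it, so 2, 5, 7, 12, 19 → 31 → 50.
Letter: letters move back 2 places in the alphabet, so T, R, P, N, L → J → H.
Putting the parts together: 31.J and then 50.H.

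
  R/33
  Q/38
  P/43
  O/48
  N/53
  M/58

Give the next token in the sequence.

Letter: letters move back 1 place in the alphabet; R, Q, P, O, N, M → L.
Second component — +5 each step: 33, 38, 43, 48, 53, 58 → 63.
So the next token is L/63.

L/63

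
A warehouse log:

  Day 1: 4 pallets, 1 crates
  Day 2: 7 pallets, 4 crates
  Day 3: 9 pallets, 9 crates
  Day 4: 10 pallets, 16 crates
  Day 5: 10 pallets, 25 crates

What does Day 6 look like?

9 pallets, 36 crates

Pallets: 4, 7, 9, 10, 10 → 9 (differences are 3, 2, 1, … (decreasing by 1 each time)).
For the crates, perfect squares: 1², 2², 3², …: 1, 4, 9, 16, 25 → 36.
So the next record is 9 pallets, 36 crates.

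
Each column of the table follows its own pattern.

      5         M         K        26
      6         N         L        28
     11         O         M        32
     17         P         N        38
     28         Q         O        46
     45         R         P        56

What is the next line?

First component — each term is the sum of the two before it: 5, 6, 11, 17, 28, 45 → 73.
First letter goes M, N, O, P, Q, R → S (letters move forward 1 place in the alphabet).
For the second letter, letters move forward 1 place in the alphabet: K, L, M, N, O, P → Q.
Fourth component: differences are 2, 4, 6, … (increasing by 2 each time), so 26, 28, 32, 38, 46, 56 → 68.
Combining the parts gives 73  S  Q  68.

73  S  Q  68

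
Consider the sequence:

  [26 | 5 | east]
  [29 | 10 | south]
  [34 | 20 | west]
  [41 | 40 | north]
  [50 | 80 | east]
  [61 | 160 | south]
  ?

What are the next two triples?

[74 | 320 | west], [89 | 640 | north]

For the first entry, differences are 3, 5, 7, … (increasing by 2 each time): 26, 29, 34, 41, 50, 61 → 74 → 89.
For the second entry, ×2 each step: 5, 10, 20, 40, 80, 160 → 320 → 640.
For the direction, repeats east → south → west → north: east, south, west, north, east, south → west → north.
So the next two triples are [74 | 320 | west] and [89 | 640 | north].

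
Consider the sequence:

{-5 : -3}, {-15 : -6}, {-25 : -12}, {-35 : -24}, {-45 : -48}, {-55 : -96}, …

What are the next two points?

First coordinate: −10 each step; -5, -15, -25, -35, -45, -55 → -65 → -75.
For the second coordinate, ×2 each step: -3, -6, -12, -24, -48, -96 → -192 → -384.
So the next two points are {-65 : -192} and {-75 : -384}.

{-65 : -192}, {-75 : -384}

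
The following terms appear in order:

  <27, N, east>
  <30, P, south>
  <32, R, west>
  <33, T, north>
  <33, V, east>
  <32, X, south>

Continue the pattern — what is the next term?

<30, Z, west>

First part: differences are 3, 2, 1, … (decreasing by 1 each time), so 27, 30, 32, 33, 33, 32 → 30.
For the letter, letters move forward 2 places in the alphabet: N, P, R, T, V, X → Z.
Direction: repeats east → south → west → north; east, south, west, north, east, south → west.
Combining the parts gives <30, Z, west>.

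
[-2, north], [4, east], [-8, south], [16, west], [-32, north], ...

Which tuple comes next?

[64, east]

First entry: ×(-2) each step, so -2, 4, -8, 16, -32 → 64.
For the direction, repeats north → east → south → west: north, east, south, west, north → east.
So the next tuple is [64, east].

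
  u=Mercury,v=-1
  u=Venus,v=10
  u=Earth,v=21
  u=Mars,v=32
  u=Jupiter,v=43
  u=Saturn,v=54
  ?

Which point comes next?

U: Mercury, Venus, Earth, Mars, Jupiter, Saturn → Uranus (runs through the planets Mercury→Neptune).
For the v, +11 each step: -1, 10, 21, 32, 43, 54 → 65.
Combining the parts gives u=Uranus,v=65.

u=Uranus,v=65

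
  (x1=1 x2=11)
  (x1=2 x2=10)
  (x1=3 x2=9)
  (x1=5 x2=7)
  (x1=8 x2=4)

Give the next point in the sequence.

X1 goes 1, 2, 3, 5, 8 → 13 (each term is the sum of the two before it).
X2 — together with the x1 always sums to 12: 11, 10, 9, 7, 4 → -1.
Putting it together: (x1=13 x2=-1).

(x1=13 x2=-1)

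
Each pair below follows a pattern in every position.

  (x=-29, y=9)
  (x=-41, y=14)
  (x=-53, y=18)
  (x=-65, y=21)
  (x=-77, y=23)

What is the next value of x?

-89

X goes -29, -41, -53, -65, -77 → -89 (−12 each step).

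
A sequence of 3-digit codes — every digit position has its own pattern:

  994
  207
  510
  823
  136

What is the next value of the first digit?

4

First digit: +3 each step, mod 10, so 9, 2, 5, 8, 1 → 4.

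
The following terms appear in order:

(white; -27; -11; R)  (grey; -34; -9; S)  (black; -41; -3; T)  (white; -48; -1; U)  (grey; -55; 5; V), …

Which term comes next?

Shade: white, grey, black, white, grey → black (repeats white → grey → black).
For the second slot, −7 each step: -27, -34, -41, -48, -55 → -62.
Third slot goes -11, -9, -3, -1, 5 → 7 (alternating steps +2, +6, +2, +6, …).
For the letter, letters move forward 1 place in the alphabet: R, S, T, U, V → W.
So the next term is (black; -62; 7; W).

(black; -62; 7; W)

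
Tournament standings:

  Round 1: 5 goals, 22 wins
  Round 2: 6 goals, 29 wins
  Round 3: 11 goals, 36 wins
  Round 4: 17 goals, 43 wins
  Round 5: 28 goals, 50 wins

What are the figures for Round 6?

Goals — each term is the sum of the two before it: 5, 6, 11, 17, 28 → 45.
Wins: 22, 29, 36, 43, 50 → 57 (+7 each step).
Combining the parts gives 45 goals, 57 wins.

45 goals, 57 wins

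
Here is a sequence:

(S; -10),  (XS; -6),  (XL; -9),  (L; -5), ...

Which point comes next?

(M; -8)

Size: runs backward through clothing sizes XS→XL; S, XS, XL, L → M.
Second part: alternating steps +4, −3, +4, −3, …, so -10, -6, -9, -5 → -8.
So the next point is (M; -8).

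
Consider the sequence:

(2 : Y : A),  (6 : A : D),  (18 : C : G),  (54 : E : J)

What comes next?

First slot: ×3 each step, so 2, 6, 18, 54 → 162.
First letter: Y, A, C, E → G (letters move forward 2 places in the alphabet, wrapping Z→A).
Second letter goes A, D, G, J → M (letters move forward 3 places in the alphabet).
So the next element is (162 : G : M).

(162 : G : M)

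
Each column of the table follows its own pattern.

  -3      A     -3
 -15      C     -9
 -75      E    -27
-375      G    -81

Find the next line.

-1875  I  -243

First component: ×5 each step, so -3, -15, -75, -375 → -1875.
Letter: letters move forward 2 places in the alphabet; A, C, E, G → I.
Third component: -3, -9, -27, -81 → -243 (×3 each step).
Putting it together: -1875  I  -243.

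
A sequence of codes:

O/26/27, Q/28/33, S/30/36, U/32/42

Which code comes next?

W/34/45

Letter goes O, Q, S, U → W (letters move forward 2 places in the alphabet).
Second component: +2 each step, so 26, 28, 30, 32 → 34.
For the third component, alternating steps +6, +3, +6, +3, …: 27, 33, 36, 42 → 45.
Putting it together: W/34/45.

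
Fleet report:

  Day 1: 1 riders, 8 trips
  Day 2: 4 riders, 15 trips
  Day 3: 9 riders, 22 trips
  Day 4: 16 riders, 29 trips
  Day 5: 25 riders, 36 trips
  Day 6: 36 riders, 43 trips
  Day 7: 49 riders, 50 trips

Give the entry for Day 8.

Riders: perfect squares: 1², 2², 3², …, so 1, 4, 9, 16, 25, 36, 49 → 64.
For the trips, +7 each step: 8, 15, 22, 29, 36, 43, 50 → 57.
Combining the parts gives 64 riders, 57 trips.

64 riders, 57 trips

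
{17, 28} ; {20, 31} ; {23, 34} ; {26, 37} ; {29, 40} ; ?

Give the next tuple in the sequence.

First value: 17, 20, 23, 26, 29 → 32 (+3 each step).
Second value: always 11 more than the first value, so 28, 31, 34, 37, 40 → 43.
So the next tuple is {32, 43}.

{32, 43}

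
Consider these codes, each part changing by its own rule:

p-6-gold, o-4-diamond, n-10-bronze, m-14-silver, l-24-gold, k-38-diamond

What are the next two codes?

j-62-bronze, i-100-silver

For the letter, letters move back 1 place in the alphabet: p, o, n, m, l, k → j → i.
Second component — each term is the sum of the two before it: 6, 4, 10, 14, 24, 38 → 62 → 100.
Rank goes gold, diamond, bronze, silver, gold, diamond → bronze → silver (repeats gold → diamond → bronze → silver).
So the next two codes are j-62-bronze and i-100-silver.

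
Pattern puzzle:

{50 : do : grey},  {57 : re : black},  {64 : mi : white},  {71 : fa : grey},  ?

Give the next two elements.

First slot: +7 each step, so 50, 57, 64, 71 → 78 → 85.
Note — runs through the solfège scale do→ti: do, re, mi, fa → sol → la.
Shade: grey, black, white, grey → black → white (repeats grey → black → white).
So the next two elements are {78 : sol : black} and {85 : la : white}.

{78 : sol : black}, {85 : la : white}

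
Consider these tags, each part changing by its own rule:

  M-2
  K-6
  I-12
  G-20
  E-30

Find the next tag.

Letter — letters move back 2 places in the alphabet: M, K, I, G, E → C.
Second component: differences are 4, 6, 8, … (increasing by 2 each time); 2, 6, 12, 20, 30 → 42.
Putting it together: C-42.

C-42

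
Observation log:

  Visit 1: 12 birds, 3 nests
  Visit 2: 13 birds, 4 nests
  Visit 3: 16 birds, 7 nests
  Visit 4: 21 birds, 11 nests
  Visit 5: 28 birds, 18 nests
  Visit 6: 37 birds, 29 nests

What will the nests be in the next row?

Birds: 12, 13, 16, 21, 28, 37 → 48 (differences are 1, 3, 5, … (increasing by 2 each time)).
Nests: each term is the sum of the two before it, so 3, 4, 7, 11, 18, 29 → 47.

47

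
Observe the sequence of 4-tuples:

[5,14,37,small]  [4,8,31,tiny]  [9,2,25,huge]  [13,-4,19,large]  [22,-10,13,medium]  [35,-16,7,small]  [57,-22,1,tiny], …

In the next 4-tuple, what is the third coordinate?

Third coordinate: 37, 31, 25, 19, 13, 7, 1 → -5 (−6 each step).

-5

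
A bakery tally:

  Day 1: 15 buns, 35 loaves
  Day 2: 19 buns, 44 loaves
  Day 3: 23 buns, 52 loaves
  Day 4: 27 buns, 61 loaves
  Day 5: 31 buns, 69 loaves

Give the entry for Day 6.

35 buns, 78 loaves

For the buns, +4 each step: 15, 19, 23, 27, 31 → 35.
Loaves: alternating steps +9, +8, +9, +8, …, so 35, 44, 52, 61, 69 → 78.
So the next line is 35 buns, 78 loaves.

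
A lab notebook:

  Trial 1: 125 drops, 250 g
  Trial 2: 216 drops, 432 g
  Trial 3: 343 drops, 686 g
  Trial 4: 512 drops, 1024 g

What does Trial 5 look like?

Drops: perfect cubes: 5³, 6³, 7³, …; 125, 216, 343, 512 → 729.
G: always 2 × the drops; 250, 432, 686, 1024 → 1458.
Combining the parts gives 729 drops, 1458 g.

729 drops, 1458 g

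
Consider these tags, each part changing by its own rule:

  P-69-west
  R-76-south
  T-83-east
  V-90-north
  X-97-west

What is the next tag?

Z-104-south

Letter: letters move forward 2 places in the alphabet, so P, R, T, V, X → Z.
Second component: 69, 76, 83, 90, 97 → 104 (+7 each step).
Direction: west, south, east, north, west → south (repeats west → south → east → north).
Combining the parts gives Z-104-south.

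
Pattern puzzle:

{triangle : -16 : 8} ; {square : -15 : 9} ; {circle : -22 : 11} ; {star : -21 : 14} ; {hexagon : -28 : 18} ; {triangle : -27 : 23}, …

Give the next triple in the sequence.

Shape — repeats triangle → square → circle → star → hexagon: triangle, square, circle, star, hexagon, triangle → square.
Second component goes -16, -15, -22, -21, -28, -27 → -34 (alternating steps +1, −7, +1, −7, …).
Third component — differences are 1, 2, 3, … (increasing by 1 each time): 8, 9, 11, 14, 18, 23 → 29.
So the next triple is {square : -34 : 29}.

{square : -34 : 29}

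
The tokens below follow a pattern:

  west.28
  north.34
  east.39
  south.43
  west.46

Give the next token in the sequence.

north.48

Direction — repeats west → north → east → south: west, north, east, south, west → north.
Second component goes 28, 34, 39, 43, 46 → 48 (differences are 6, 5, 4, … (decreasing by 1 each time)).
So the next token is north.48.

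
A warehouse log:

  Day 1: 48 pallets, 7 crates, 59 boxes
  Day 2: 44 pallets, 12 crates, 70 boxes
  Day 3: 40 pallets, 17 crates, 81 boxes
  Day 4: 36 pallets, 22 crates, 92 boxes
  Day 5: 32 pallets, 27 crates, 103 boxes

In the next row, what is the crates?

32

Crates goes 7, 12, 17, 22, 27 → 32 (+5 each step).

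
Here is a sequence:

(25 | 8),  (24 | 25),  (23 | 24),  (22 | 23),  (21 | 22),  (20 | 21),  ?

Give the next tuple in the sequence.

First value: −1 each step; 25, 24, 23, 22, 21, 20 → 19.
Second value — always the previous value of the first value: 8, 25, 24, 23, 22, 21 → 20.
Combining the parts gives (19 | 20).

(19 | 20)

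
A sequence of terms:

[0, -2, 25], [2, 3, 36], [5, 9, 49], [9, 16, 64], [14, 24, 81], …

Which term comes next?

[20, 33, 100]

First entry — differences are 2, 3, 4, … (increasing by 1 each time): 0, 2, 5, 9, 14 → 20.
Second entry — differences are 5, 6, 7, … (increasing by 1 each time): -2, 3, 9, 16, 24 → 33.
Third entry — perfect squares: 5², 6², 7², …: 25, 36, 49, 64, 81 → 100.
Putting it together: [20, 33, 100].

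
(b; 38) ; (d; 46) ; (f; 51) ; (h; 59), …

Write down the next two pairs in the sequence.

(j; 64), (l; 72)

Letter: letters move forward 2 places in the alphabet; b, d, f, h → j → l.
For the second slot, alternating steps +8, +5, +8, +5, …: 38, 46, 51, 59 → 64 → 72.
So the next two pairs are (j; 64) and (l; 72).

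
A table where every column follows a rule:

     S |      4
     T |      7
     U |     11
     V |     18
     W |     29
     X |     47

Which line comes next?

Letter goes S, T, U, V, W, X → Y (letters move forward 1 place in the alphabet).
For the second component, each term is the sum of the two before it: 4, 7, 11, 18, 29, 47 → 76.
Putting it together: Y  76.

Y  76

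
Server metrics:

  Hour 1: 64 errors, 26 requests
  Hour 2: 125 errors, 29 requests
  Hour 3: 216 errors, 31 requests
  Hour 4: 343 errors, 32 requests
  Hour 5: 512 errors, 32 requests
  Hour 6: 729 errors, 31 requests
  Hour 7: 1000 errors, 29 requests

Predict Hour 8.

1331 errors, 26 requests

Errors — perfect cubes: 4³, 5³, 6³, …: 64, 125, 216, 343, 512, 729, 1000 → 1331.
Requests — differences are 3, 2, 1, … (decreasing by 1 each time): 26, 29, 31, 32, 32, 31, 29 → 26.
So the next record is 1331 errors, 26 requests.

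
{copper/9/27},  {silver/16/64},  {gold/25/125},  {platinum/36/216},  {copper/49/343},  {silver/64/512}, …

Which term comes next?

Metal: repeats copper → silver → gold → platinum, so copper, silver, gold, platinum, copper, silver → gold.
Second coordinate: perfect squares: 3², 4², 5², …; 9, 16, 25, 36, 49, 64 → 81.
Third coordinate — perfect cubes: 3³, 4³, 5³, …: 27, 64, 125, 216, 343, 512 → 729.
Combining the parts gives {gold/81/729}.

{gold/81/729}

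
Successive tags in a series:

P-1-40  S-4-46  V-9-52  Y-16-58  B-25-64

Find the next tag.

E-36-70

Letter — letters move forward 3 places in the alphabet, wrapping Z→A: P, S, V, Y, B → E.
For the second component, differences are 3, 5, 7, … (increasing by 2 each time): 1, 4, 9, 16, 25 → 36.
Third component: +6 each step, so 40, 46, 52, 58, 64 → 70.
So the next tag is E-36-70.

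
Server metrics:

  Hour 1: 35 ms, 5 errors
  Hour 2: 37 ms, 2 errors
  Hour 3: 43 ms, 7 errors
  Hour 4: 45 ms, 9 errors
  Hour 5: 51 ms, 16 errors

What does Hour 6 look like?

For the ms, alternating steps +2, +6, +2, +6, …: 35, 37, 43, 45, 51 → 53.
Errors — each term is the sum of the two before it: 5, 2, 7, 9, 16 → 25.
Combining the parts gives 53 ms, 25 errors.

53 ms, 25 errors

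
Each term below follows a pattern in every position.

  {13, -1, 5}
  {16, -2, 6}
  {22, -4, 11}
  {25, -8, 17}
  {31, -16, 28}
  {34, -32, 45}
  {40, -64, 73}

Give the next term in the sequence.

{43, -128, 118}

For the first part, alternating steps +3, +6, +3, +6, …: 13, 16, 22, 25, 31, 34, 40 → 43.
Second part: -1, -2, -4, -8, -16, -32, -64 → -128 (×2 each step).
Third part: each term is the sum of the two before it; 5, 6, 11, 17, 28, 45, 73 → 118.
Putting it together: {43, -128, 118}.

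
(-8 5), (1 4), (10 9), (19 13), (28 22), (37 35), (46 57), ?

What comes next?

(55 92)

For the first coordinate, +9 each step: -8, 1, 10, 19, 28, 37, 46 → 55.
For the second coordinate, each term is the sum of the two before it: 5, 4, 9, 13, 22, 35, 57 → 92.
So the next pair is (55 92).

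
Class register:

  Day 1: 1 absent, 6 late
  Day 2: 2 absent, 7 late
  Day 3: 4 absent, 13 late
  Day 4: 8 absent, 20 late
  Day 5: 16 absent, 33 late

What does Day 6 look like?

Absent goes 1, 2, 4, 8, 16 → 32 (×2 each step).
Late: each term is the sum of the two before it, so 6, 7, 13, 20, 33 → 53.
So the next record is 32 absent, 53 late.

32 absent, 53 late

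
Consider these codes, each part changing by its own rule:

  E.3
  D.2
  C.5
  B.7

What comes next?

A.12

Letter: letters move back 1 place in the alphabet; E, D, C, B → A.
Second component: each term is the sum of the two before it; 3, 2, 5, 7 → 12.
So the next code is A.12.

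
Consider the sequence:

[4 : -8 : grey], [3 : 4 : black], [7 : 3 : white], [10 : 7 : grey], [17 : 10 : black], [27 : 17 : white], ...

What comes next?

[44 : 27 : grey]

For the first component, each term is the sum of the two before it: 4, 3, 7, 10, 17, 27 → 44.
For the second component, always the previous value of the first component: -8, 4, 3, 7, 10, 17 → 27.
Shade: repeats grey → black → white, so grey, black, white, grey, black, white → grey.
Combining the parts gives [44 : 27 : grey].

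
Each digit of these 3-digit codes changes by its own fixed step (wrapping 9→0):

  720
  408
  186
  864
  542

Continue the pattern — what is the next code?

220

First digit: −3 each step, mod 10; 7, 4, 1, 8, 5 → 2.
Second digit — −2 each step, mod 10: 2, 0, 8, 6, 4 → 2.
Third digit — −2 each step, mod 10: 0, 8, 6, 4, 2 → 0.
Combining the parts gives 220.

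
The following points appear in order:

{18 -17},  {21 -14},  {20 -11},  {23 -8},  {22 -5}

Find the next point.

First value goes 18, 21, 20, 23, 22 → 25 (alternating steps +3, −1, +3, −1, …).
Second value: +3 each step, so -17, -14, -11, -8, -5 → -2.
So the next point is {25 -2}.

{25 -2}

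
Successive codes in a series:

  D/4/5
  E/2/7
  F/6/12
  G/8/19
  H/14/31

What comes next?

For the letter, letters move forward 1 place in the alphabet: D, E, F, G, H → I.
Second component goes 4, 2, 6, 8, 14 → 22 (each term is the sum of the two before it).
Third component goes 5, 7, 12, 19, 31 → 50 (each term is the sum of the two before it).
So the next code is I/22/50.

I/22/50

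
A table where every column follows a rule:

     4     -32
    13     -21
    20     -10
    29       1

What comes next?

First component: 4, 13, 20, 29 → 36 (alternating steps +9, +7, +9, +7, …).
Second component: -32, -21, -10, 1 → 12 (+11 each step).
Putting it together: 36  12.

36  12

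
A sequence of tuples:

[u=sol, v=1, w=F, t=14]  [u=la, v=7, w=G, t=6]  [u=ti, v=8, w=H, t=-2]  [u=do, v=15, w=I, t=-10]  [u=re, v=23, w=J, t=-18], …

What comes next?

[u=mi, v=38, w=K, t=-26]

For the u, runs through the solfège scale do→ti: sol, la, ti, do, re → mi.
V — each term is the sum of the two before it: 1, 7, 8, 15, 23 → 38.
W goes F, G, H, I, J → K (letters move forward 1 place in the alphabet).
T goes 14, 6, -2, -10, -18 → -26 (−8 each step).
Putting it together: [u=mi, v=38, w=K, t=-26].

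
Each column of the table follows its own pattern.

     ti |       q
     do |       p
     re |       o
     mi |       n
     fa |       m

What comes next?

Note goes ti, do, re, mi, fa → sol (runs through the solfège scale do→ti).
Letter — letters move back 1 place in the alphabet: q, p, o, n, m → l.
Combining the parts gives sol  l.

sol  l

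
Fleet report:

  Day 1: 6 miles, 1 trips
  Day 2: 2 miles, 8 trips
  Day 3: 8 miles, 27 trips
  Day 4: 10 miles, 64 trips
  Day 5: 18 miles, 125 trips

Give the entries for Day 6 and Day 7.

28 miles, 216 trips; 46 miles, 343 trips

Miles: each term is the sum of the two before it; 6, 2, 8, 10, 18 → 28 → 46.
Trips — perfect cubes: 1³, 2³, 3³, …: 1, 8, 27, 64, 125 → 216 → 343.
So the next two lines are 28 miles, 216 trips and 46 miles, 343 trips.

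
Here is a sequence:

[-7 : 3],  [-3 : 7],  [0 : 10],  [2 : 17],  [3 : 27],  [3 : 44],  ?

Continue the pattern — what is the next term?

[2 : 71]

First slot: differences are 4, 3, 2, … (decreasing by 1 each time), so -7, -3, 0, 2, 3, 3 → 2.
Second slot goes 3, 7, 10, 17, 27, 44 → 71 (each term is the sum of the two before it).
So the next term is [2 : 71].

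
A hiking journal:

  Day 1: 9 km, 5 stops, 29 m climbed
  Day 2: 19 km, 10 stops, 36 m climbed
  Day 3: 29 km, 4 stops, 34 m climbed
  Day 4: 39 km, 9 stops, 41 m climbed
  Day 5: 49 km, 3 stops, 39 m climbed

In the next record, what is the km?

59

Km goes 9, 19, 29, 39, 49 → 59 (+10 each step).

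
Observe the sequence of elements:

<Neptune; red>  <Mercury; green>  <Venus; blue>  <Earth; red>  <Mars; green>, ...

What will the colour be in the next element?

Colour: repeats red → green → blue; red, green, blue, red, green → blue.

blue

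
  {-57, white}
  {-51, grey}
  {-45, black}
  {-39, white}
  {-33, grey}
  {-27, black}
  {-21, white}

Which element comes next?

{-15, grey}

For the first component, +6 each step: -57, -51, -45, -39, -33, -27, -21 → -15.
Shade: white, grey, black, white, grey, black, white → grey (repeats white → grey → black).
So the next element is {-15, grey}.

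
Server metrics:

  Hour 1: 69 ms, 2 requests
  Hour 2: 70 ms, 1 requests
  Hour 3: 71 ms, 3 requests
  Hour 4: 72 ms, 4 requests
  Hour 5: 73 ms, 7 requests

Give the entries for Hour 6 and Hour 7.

Ms — +1 each step: 69, 70, 71, 72, 73 → 74 → 75.
Requests goes 2, 1, 3, 4, 7 → 11 → 18 (each term is the sum of the two before it).
Putting the parts together: 74 ms, 11 requests and then 75 ms, 18 requests.

74 ms, 11 requests; 75 ms, 18 requests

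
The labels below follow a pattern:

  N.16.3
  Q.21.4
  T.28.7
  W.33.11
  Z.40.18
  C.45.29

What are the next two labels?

F.52.47 then I.57.76

Letter — letters move forward 3 places in the alphabet, wrapping Z→A: N, Q, T, W, Z, C → F → I.
Second component: 16, 21, 28, 33, 40, 45 → 52 → 57 (alternating steps +5, +7, +5, +7, …).
Third component — each term is the sum of the two before it: 3, 4, 7, 11, 18, 29 → 47 → 76.
Putting the parts together: F.52.47 and then I.57.76.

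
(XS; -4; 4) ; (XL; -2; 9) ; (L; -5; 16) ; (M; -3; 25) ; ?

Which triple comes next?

Size goes XS, XL, L, M → S (runs backward through clothing sizes XS→XL).
Second slot: -4, -2, -5, -3 → -6 (alternating steps +2, −3, +2, −3, …).
Third slot goes 4, 9, 16, 25 → 36 (perfect squares: 2², 3², 4², …).
So the next triple is (S; -6; 36).

(S; -6; 36)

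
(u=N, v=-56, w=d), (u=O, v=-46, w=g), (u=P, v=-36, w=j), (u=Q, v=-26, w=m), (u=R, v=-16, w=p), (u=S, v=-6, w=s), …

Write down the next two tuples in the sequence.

U goes N, O, P, Q, R, S → T → U (letters move forward 1 place in the alphabet).
V: +10 each step; -56, -46, -36, -26, -16, -6 → 4 → 14.
W: d, g, j, m, p, s → v → y (letters move forward 3 places in the alphabet).
So the next two tuples are (u=T, v=4, w=v) and (u=U, v=14, w=y).

(u=T, v=4, w=v), (u=U, v=14, w=y)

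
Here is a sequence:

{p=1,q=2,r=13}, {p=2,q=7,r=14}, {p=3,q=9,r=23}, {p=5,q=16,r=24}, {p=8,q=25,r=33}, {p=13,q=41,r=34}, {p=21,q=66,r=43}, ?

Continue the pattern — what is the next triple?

P — each term is the sum of the two before it: 1, 2, 3, 5, 8, 13, 21 → 34.
Q: each term is the sum of the two before it; 2, 7, 9, 16, 25, 41, 66 → 107.
R: alternating steps +1, +9, +1, +9, …, so 13, 14, 23, 24, 33, 34, 43 → 44.
Putting it together: {p=34,q=107,r=44}.

{p=34,q=107,r=44}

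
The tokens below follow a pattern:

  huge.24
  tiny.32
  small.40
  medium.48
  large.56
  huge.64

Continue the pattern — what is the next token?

Size: repeats huge → tiny → small → medium → large; huge, tiny, small, medium, large, huge → tiny.
Second component goes 24, 32, 40, 48, 56, 64 → 72 (+8 each step).
Combining the parts gives tiny.72.

tiny.72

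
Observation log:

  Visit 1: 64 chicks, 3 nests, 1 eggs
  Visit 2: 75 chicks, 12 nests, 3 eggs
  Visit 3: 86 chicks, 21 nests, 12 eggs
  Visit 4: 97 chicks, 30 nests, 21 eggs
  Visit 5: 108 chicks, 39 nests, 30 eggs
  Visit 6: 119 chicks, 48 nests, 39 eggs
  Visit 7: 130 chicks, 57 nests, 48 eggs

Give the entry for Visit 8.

141 chicks, 66 nests, 57 eggs

Chicks: 64, 75, 86, 97, 108, 119, 130 → 141 (+11 each step).
Nests goes 3, 12, 21, 30, 39, 48, 57 → 66 (+9 each step).
Eggs: always the previous value of the nests, so 1, 3, 12, 21, 30, 39, 48 → 57.
Putting it together: 141 chicks, 66 nests, 57 eggs.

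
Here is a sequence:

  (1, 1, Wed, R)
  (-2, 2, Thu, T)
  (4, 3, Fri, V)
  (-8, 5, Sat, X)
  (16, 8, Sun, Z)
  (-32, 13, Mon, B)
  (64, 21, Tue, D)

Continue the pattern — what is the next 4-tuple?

First slot goes 1, -2, 4, -8, 16, -32, 64 → -128 (×(-2) each step).
Second slot goes 1, 2, 3, 5, 8, 13, 21 → 34 (each term is the sum of the two before it).
For the day, runs through the weekdays Mon→Sun: Wed, Thu, Fri, Sat, Sun, Mon, Tue → Wed.
Letter: R, T, V, X, Z, B, D → F (letters move forward 2 places in the alphabet, wrapping Z→A).
Combining the parts gives (-128, 34, Wed, F).

(-128, 34, Wed, F)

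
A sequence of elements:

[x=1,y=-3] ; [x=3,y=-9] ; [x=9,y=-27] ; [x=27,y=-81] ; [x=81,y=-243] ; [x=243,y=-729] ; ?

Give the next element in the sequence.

[x=729,y=-2187]

X: ×3 each step, so 1, 3, 9, 27, 81, 243 → 729.
Y: ×3 each step, so -3, -9, -27, -81, -243, -729 → -2187.
Combining the parts gives [x=729,y=-2187].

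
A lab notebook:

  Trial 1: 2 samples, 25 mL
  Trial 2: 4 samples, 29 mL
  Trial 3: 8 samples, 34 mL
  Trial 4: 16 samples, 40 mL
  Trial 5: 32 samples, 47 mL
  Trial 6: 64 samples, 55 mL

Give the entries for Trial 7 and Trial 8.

Samples: ×2 each step; 2, 4, 8, 16, 32, 64 → 128 → 256.
ML: 25, 29, 34, 40, 47, 55 → 64 → 74 (differences are 4, 5, 6, … (increasing by 1 each time)).
So the next two lines are 128 samples, 64 mL and 256 samples, 74 mL.

128 samples, 64 mL; 256 samples, 74 mL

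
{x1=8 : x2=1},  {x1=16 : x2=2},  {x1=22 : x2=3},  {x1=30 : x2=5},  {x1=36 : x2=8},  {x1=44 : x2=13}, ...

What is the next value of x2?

X1: alternating steps +8, +6, +8, +6, …, so 8, 16, 22, 30, 36, 44 → 50.
X2 — each term is the sum of the two before it: 1, 2, 3, 5, 8, 13 → 21.

21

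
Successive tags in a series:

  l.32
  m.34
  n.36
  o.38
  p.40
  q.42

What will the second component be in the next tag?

44

Second component — +2 each step: 32, 34, 36, 38, 40, 42 → 44.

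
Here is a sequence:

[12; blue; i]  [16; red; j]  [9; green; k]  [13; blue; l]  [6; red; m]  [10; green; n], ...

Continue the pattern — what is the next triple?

[3; blue; o]

First component — alternating steps +4, −7, +4, −7, …: 12, 16, 9, 13, 6, 10 → 3.
Colour goes blue, red, green, blue, red, green → blue (repeats blue → red → green).
Letter: letters move forward 1 place in the alphabet, so i, j, k, l, m, n → o.
So the next triple is [3; blue; o].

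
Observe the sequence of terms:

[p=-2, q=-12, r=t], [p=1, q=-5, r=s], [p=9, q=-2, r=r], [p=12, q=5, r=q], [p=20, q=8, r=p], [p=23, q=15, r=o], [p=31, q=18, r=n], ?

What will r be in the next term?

R — letters move back 1 place in the alphabet: t, s, r, q, p, o, n → m.

m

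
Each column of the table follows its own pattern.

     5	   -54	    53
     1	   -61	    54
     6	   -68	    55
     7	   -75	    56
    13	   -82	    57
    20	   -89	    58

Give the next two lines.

33  -96  59; 53  -103  60

First component goes 5, 1, 6, 7, 13, 20 → 33 → 53 (each term is the sum of the two before it).
For the second component, −7 each step: -54, -61, -68, -75, -82, -89 → -96 → -103.
For the third component, +1 each step: 53, 54, 55, 56, 57, 58 → 59 → 60.
Putting the parts together: 33  -96  59 and then 53  -103  60.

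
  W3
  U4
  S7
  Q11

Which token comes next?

Letter — letters move back 2 places in the alphabet: W, U, S, Q → O.
Second component goes 3, 4, 7, 11 → 18 (each term is the sum of the two before it).
Combining the parts gives O18.

O18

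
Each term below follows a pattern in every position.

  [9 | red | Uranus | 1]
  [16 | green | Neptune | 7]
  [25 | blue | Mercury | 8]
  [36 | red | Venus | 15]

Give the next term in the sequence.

First coordinate: perfect squares: 3², 4², 5², …; 9, 16, 25, 36 → 49.
Colour: red, green, blue, red → green (repeats red → green → blue).
Planet: runs through the planets Mercury→Neptune; Uranus, Neptune, Mercury, Venus → Earth.
For the fourth coordinate, each term is the sum of the two before it: 1, 7, 8, 15 → 23.
Combining the parts gives [49 | green | Earth | 23].

[49 | green | Earth | 23]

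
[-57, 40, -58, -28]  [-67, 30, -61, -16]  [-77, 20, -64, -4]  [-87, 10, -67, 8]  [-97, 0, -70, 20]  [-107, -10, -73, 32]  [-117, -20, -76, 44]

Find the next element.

[-127, -30, -79, 56]

First value: −10 each step; -57, -67, -77, -87, -97, -107, -117 → -127.
For the second value, −10 each step: 40, 30, 20, 10, 0, -10, -20 → -30.
Third value: -58, -61, -64, -67, -70, -73, -76 → -79 (−3 each step).
Fourth value: +12 each step, so -28, -16, -4, 8, 20, 32, 44 → 56.
So the next element is [-127, -30, -79, 56].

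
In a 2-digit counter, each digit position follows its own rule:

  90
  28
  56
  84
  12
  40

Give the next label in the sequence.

78

For the first digit, +3 each step, mod 10: 9, 2, 5, 8, 1, 4 → 7.
Second digit goes 0, 8, 6, 4, 2, 0 → 8 (−2 each step, mod 10).
Putting it together: 78.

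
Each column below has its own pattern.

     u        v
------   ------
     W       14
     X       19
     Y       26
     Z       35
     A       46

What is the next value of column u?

B

Column u: letters move forward 1 place in the alphabet, wrapping Z→A, so W, X, Y, Z, A → B.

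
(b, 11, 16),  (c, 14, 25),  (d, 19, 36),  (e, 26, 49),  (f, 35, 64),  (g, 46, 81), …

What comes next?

Letter goes b, c, d, e, f, g → h (letters move forward 1 place in the alphabet).
Second value goes 11, 14, 19, 26, 35, 46 → 59 (differences are 3, 5, 7, … (increasing by 2 each time)).
Third value: perfect squares: 4², 5², 6², …, so 16, 25, 36, 49, 64, 81 → 100.
Combining the parts gives (h, 59, 100).

(h, 59, 100)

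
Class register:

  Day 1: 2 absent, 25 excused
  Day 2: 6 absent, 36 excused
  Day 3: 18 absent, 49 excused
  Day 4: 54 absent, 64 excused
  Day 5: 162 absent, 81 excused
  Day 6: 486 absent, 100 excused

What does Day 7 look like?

For the absent, ×3 each step: 2, 6, 18, 54, 162, 486 → 1458.
Excused: 25, 36, 49, 64, 81, 100 → 121 (perfect squares: 5², 6², 7², …).
Combining the parts gives 1458 absent, 121 excused.

1458 absent, 121 excused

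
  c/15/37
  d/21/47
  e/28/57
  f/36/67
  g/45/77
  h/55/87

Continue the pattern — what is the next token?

Letter: c, d, e, f, g, h → i (letters move forward 1 place in the alphabet).
Second component: differences are 6, 7, 8, … (increasing by 1 each time), so 15, 21, 28, 36, 45, 55 → 66.
Third component: +10 each step; 37, 47, 57, 67, 77, 87 → 97.
Combining the parts gives i/66/97.

i/66/97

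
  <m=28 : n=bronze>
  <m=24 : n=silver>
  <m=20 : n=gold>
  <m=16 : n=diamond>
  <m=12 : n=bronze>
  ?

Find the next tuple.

<m=8 : n=silver>

M: −4 each step; 28, 24, 20, 16, 12 → 8.
N: repeats bronze → silver → gold → diamond; bronze, silver, gold, diamond, bronze → silver.
Combining the parts gives <m=8 : n=silver>.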